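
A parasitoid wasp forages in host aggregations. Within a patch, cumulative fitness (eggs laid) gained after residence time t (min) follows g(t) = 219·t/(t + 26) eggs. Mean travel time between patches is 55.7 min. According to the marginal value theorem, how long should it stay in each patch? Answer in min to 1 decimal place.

Optimal t* satisfies g'(t*) = g(t*)/(T + t*).
g'(t) = 219·26/(t + 26)². Setting 219·26/(t+26)² = 219t/[(t+26)(55.7+t)] gives 26(55.7+t) = t(t+26), so t² = 26×55.7 = 1448.
t* = √1448 = 38.06 min.

38.1 min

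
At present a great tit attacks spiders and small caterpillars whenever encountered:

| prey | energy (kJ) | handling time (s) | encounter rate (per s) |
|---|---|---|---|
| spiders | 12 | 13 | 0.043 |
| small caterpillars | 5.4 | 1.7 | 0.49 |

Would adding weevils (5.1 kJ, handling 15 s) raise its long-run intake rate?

No

Intake rate on the current diet: R = (0.043×12 + 0.49×5.4) / (1 + 0.043×13 + 0.49×1.7) = 3.162/2.392 = 1.322 kJ/s.
weevils: E/h = 5.1/15 = 0.34 kJ/s.
Since 0.34 < R, time spent handling weevils is better spent searching.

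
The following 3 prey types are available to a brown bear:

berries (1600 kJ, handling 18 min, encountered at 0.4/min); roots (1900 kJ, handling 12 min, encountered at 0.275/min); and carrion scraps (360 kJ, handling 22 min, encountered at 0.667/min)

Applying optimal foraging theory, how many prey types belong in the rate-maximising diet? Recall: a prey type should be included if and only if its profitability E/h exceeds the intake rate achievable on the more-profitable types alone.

1

E/h in descending order: roots 158, berries 88.9, carrion scraps 16.4 kJ/min. The optimal diet is the largest prefix of this list for which every included type satisfies E_i/h_i > R on the types above it.
Rate on top 1: 121.5. berries: 88.9 < 121.5 → exclude; stop.
Optimal diet: roots — 1 of 3 types.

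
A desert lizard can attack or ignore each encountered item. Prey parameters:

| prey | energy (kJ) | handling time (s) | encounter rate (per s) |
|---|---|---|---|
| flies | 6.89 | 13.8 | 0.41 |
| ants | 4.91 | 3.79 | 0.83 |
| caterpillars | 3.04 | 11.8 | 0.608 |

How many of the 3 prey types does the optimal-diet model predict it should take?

Profitabilities (E/h, kJ/s): ants 1.3, flies 0.499, caterpillars 0.258. Add prey in this order while the next type's profitability exceeds the intake rate on those already taken.
Rate on top 1: 0.983. flies: 0.499 < 0.983 → exclude; stop.
Optimal diet: ants — 1 of 3 types.

1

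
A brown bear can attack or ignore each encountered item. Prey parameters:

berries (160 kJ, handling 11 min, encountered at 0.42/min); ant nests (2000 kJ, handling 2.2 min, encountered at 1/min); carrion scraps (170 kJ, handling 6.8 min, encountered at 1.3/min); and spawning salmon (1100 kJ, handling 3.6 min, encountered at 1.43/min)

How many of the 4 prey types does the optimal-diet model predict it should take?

Profitabilities (E/h, kJ/min): ant nests 909, spawning salmon 306, carrion scraps 25, berries 14.5. Add prey in this order while the next type's profitability exceeds the intake rate on those already taken.
Rate on top 1: 625. spawning salmon: 306 < 625 → exclude; stop.
Optimal diet: ant nests — 1 of 4 types.

1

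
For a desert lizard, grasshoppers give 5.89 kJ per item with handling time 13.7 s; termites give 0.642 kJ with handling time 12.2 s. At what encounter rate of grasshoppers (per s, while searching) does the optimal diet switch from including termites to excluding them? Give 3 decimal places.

Drop termites once their profitability E₂/h₂ falls below the rate achievable on grasshoppers alone: E₂/h₂ = λE₁/(1 + λh₁).
Solve for λ: λE₁h₂ = E₂(1 + λh₁) → λ(E₁h₂ − E₂h₁) = E₂ → λ = E₂/(E₁h₂ − E₂h₁).
λ = 0.642/(5.89×12.2 − 0.642×13.7) = 0.642/63.06 = 0.01018 per s.

0.010 per s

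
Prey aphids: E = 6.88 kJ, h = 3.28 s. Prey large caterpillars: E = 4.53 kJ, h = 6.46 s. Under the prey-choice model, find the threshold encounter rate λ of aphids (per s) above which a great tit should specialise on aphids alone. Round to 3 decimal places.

At the threshold, the rate on aphids alone equals the profitability of large caterpillars: λ·6.88/(1 + λ·3.28) = 4.53/6.46 = 0.7012.
Rearranging, λ(6.88 − 0.7012×3.28) = 0.7012, so λ = 0.7012/4.58 = 0.1531 per s.

0.153 per s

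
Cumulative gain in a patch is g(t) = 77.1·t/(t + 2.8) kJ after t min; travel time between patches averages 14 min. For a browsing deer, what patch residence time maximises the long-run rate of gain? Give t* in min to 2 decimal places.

6.26 min

Maximise g(t)/(T+t): set derivative to zero → g'(t)(T+t) = g(t).
g'(t) = 77.1·2.8/(t + 2.8)². Setting 77.1·2.8/(t+2.8)² = 77.1t/[(t+2.8)(14+t)] gives 2.8(14+t) = t(t+2.8), so t² = 2.8×14 = 39.2.
t* = √39.2 = 6.261 min.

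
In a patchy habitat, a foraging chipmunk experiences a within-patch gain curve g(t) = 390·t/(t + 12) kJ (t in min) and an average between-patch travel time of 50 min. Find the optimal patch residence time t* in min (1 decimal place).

Optimal t* satisfies g'(t*) = g(t*)/(T + t*).
g'(t) = 390·12/(t + 12)². Setting 390·12/(t+12)² = 390t/[(t+12)(50+t)] gives 12(50+t) = t(t+12), so t² = 12×50 = 600.
t* = √600 = 24.49 min.

24.5 min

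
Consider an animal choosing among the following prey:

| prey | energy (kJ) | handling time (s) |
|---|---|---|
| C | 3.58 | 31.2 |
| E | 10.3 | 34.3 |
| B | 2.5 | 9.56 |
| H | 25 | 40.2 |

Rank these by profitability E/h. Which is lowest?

C

In descending order of E/h:
H: 25/40.2 = 0.622 kJ/s
E: 10.3/34.3 = 0.3 kJ/s
B: 2.5/9.56 = 0.262 kJ/s
C: 3.58/31.2 = 0.115 kJ/s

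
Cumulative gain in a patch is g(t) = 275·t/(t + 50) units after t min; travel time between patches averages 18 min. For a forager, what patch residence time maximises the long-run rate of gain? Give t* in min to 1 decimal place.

30.0 min

By the marginal value theorem, leave when the instantaneous gain rate g'(t) equals the habitat-wide average g(t)/(T + t).
g'(t) = 275·50/(t + 50)². Setting 275·50/(t+50)² = 275t/[(t+50)(18+t)] gives 50(18+t) = t(t+50), so t² = 50×18 = 900.
t* = √900 = 30 min.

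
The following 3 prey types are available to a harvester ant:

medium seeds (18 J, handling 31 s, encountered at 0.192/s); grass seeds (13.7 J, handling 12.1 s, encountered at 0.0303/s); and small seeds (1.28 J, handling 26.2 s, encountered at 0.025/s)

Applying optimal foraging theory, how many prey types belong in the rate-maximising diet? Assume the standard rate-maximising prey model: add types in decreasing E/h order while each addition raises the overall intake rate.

Rank by E/h (J/s): grass seeds 1.13, medium seeds 0.581, small seeds 0.0489. Include each in turn until the next type's E/h falls below the running intake rate.
Rate on top 1: 0.3037. medium seeds: 0.581 > 0.3037 → include.
Rate on top 2: 0.5289. small seeds: 0.0489 < 0.5289 → exclude; stop.
Optimal diet: grass seeds, medium seeds — 2 of 3 types.

2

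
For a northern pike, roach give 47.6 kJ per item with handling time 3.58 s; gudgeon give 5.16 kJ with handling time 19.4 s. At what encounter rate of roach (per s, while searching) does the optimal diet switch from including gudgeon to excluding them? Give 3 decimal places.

The zero-one rule: include gudgeon iff E₂/h₂ > λE₁/(1+λh₁). Equality gives the switch point.
λE₁h₂ = E₂ + λE₂h₁ ⇒ λ = E₂/(E₁h₂ − E₂h₁) = 5.16/(923.4 − 18.47) = 0.005702 per s.

0.006 per s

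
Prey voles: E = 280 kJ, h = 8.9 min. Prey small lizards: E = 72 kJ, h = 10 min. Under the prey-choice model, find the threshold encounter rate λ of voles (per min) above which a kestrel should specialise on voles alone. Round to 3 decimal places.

0.033 per min

Drop small lizards once their profitability E₂/h₂ falls below the rate achievable on voles alone: E₂/h₂ = λE₁/(1 + λh₁).
Solve for λ: λE₁h₂ = E₂(1 + λh₁) → λ(E₁h₂ − E₂h₁) = E₂ → λ = E₂/(E₁h₂ − E₂h₁).
λ = 72/(280×10 − 72×8.9) = 72/2159 = 0.03335 per min.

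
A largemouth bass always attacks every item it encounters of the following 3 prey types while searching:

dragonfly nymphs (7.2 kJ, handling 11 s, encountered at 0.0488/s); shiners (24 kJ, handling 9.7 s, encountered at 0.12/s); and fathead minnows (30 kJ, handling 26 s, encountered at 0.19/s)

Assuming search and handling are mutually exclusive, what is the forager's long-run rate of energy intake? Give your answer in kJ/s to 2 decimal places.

R = Σλ_iE_i / (1 + Σλ_ih_i)
Numerator: 0.0488×7.2 + 0.12×24 + 0.19×30 = 8.931
Denominator: 1 + 0.0488×11 + 0.12×9.7 + 0.19×26 = 7.641
R = 8.931/7.641 = 1.169 kJ/s

1.17 kJ/s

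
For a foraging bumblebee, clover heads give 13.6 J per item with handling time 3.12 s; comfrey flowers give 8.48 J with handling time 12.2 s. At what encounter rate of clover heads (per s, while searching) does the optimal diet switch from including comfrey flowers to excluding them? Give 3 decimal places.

At the threshold, the rate on clover heads alone equals the profitability of comfrey flowers: λ·13.6/(1 + λ·3.12) = 8.48/12.2 = 0.6951.
Rearranging, λ(13.6 − 0.6951×3.12) = 0.6951, so λ = 0.6951/11.43 = 0.0608 per s.

0.061 per s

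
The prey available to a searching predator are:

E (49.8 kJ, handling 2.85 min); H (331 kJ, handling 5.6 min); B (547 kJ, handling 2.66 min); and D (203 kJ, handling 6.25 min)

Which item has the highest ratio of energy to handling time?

B

In descending order of E/h:
B: 547/2.66 = 206 kJ/min
H: 331/5.6 = 59.1 kJ/min
D: 203/6.25 = 32.5 kJ/min
E: 49.8/2.85 = 17.5 kJ/min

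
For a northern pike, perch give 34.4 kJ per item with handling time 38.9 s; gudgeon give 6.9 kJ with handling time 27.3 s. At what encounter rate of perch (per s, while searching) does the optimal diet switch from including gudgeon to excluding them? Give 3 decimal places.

Drop gudgeon once their profitability E₂/h₂ falls below the rate achievable on perch alone: E₂/h₂ = λE₁/(1 + λh₁).
Solve for λ: λE₁h₂ = E₂(1 + λh₁) → λ(E₁h₂ − E₂h₁) = E₂ → λ = E₂/(E₁h₂ − E₂h₁).
λ = 6.9/(34.4×27.3 − 6.9×38.9) = 6.9/670.7 = 0.01029 per s.

0.010 per s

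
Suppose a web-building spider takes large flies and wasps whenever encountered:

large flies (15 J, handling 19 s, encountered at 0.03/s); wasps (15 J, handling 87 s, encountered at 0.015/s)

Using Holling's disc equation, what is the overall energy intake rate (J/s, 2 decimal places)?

Energy encountered per unit search time: 0.03×15 + 0.015×15 = 0.675 J/s.
Handling time per unit search time: 0.03×19 + 0.015×87 = 1.875.
Rate = 0.675/(1 + 1.875) = 0.2348 J/s.

0.23 J/s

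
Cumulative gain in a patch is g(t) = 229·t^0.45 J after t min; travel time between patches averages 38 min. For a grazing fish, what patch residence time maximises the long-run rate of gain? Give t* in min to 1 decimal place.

31.1 min

Maximise g(t)/(T+t): set derivative to zero → g'(t)(T+t) = g(t).
g'(t) = 0.45·229·t^-0.55. Setting 0.45·229·t^-0.55 = 229·t^0.45/(38+t) gives 0.45(38+t) = t, so 0.55·t = 0.45×38.
t* = 0.45×38/0.55 = 31.09 min.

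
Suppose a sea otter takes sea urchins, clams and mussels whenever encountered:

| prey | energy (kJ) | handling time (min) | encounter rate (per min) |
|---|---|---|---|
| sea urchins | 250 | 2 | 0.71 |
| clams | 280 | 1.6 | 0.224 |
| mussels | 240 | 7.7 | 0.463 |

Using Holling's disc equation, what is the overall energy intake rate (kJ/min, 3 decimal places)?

R = Σλ_iE_i / (1 + Σλ_ih_i)
Numerator: 0.71×250 + 0.224×280 + 0.463×240 = 351.3
Denominator: 1 + 0.71×2 + 0.224×1.6 + 0.463×7.7 = 6.344
R = 351.3/6.344 = 55.39 kJ/min

55.386 kJ/min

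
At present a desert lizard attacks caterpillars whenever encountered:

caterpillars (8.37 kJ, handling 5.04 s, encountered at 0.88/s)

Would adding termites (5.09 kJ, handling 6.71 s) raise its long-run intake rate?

On caterpillars alone, R = ΣλE/(1+Σλh) = 7.366/5.435 = 1.355 kJ/s.
termites: E/h = 5.09/6.71 = 0.7586 kJ/s.
0.7586 < 1.355, so adding termites would lower the average — exclude it.

No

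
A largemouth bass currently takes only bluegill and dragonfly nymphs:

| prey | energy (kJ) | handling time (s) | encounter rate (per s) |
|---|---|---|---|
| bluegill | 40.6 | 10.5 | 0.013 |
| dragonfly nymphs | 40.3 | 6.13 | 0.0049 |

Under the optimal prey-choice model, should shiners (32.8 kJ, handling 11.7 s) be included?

On bluegill and dragonfly nymphs alone, R = ΣλE/(1+Σλh) = 0.7253/1.167 = 0.6217 kJ/s.
Profitability of shiners: 32.8/11.7 = 2.803 kJ/s.
2.803 > 0.6217, so adding shiners raises the average — include it.

Yes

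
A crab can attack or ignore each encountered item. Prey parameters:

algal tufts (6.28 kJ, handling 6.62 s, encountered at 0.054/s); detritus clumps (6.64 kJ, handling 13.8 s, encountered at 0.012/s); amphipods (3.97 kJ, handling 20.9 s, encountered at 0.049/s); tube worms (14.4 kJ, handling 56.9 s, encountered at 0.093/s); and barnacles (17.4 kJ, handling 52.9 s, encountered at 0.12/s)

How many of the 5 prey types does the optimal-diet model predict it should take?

3

Rank by E/h (kJ/s): algal tufts 0.949, detritus clumps 0.481, barnacles 0.329, tube worms 0.253, amphipods 0.19. Include each in turn until the next type's E/h falls below the running intake rate.
Rate on top 1: 0.2498. detritus clumps: 0.481 > 0.2498 → include.
Rate on top 2: 0.275. barnacles: 0.329 > 0.275 → include.
Rate on top 3: 0.3185. tube worms: 0.253 < 0.3185 → exclude; stop.
Optimal diet: algal tufts, detritus clumps, barnacles — 3 of 5 types.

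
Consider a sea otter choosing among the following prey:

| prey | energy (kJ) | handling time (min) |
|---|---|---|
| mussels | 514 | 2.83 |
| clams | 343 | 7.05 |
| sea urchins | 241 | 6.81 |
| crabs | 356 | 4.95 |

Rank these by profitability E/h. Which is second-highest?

Profitability E/h (kJ/min): mussels = 514/2.83 = 182, clams = 343/7.05 = 48.7, sea urchins = 241/6.81 = 35.4, crabs = 356/4.95 = 71.9.
Ranked: mussels > crabs > clams > sea urchins.

crabs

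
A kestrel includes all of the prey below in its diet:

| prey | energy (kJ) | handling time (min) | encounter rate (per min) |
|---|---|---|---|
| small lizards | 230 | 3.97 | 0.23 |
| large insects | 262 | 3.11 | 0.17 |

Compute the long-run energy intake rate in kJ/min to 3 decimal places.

R = Σλ_iE_i / (1 + Σλ_ih_i)
Numerator: 0.23×230 + 0.17×262 = 97.44
Denominator: 1 + 0.23×3.97 + 0.17×3.11 = 2.442
R = 97.44/2.442 = 39.9 kJ/min

39.905 kJ/min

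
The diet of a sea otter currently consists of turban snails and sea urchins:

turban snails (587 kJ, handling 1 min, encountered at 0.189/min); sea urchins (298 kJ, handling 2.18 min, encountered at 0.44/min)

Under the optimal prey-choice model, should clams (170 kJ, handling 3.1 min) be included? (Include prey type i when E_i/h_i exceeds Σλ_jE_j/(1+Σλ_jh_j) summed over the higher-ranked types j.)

Intake rate on the current diet: R = (0.189×587 + 0.44×298) / (1 + 0.189×1 + 0.44×2.18) = 242.1/2.148 = 112.7 kJ/min.
clams: E/h = 170/3.1 = 54.84 kJ/min.
54.84 < 112.7, so adding clams would lower the average — exclude it.

No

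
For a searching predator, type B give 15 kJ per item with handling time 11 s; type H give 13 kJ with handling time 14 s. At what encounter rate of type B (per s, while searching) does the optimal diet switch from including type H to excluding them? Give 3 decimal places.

Drop type H once their profitability E₂/h₂ falls below the rate achievable on type B alone: E₂/h₂ = λE₁/(1 + λh₁).
Solve for λ: λE₁h₂ = E₂(1 + λh₁) → λ(E₁h₂ − E₂h₁) = E₂ → λ = E₂/(E₁h₂ − E₂h₁).
λ = 13/(15×14 − 13×11) = 13/67 = 0.194 per s.

0.194 per s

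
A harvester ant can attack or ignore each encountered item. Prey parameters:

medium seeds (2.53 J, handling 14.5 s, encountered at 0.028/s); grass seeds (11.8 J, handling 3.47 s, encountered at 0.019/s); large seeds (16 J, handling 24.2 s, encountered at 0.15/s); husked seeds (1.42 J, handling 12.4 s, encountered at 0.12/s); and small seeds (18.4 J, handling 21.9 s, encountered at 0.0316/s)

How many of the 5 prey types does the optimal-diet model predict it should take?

3

E/h in descending order: grass seeds 3.4, small seeds 0.84, large seeds 0.661, medium seeds 0.174, husked seeds 0.115 J/s. The optimal diet is the largest prefix of this list for which every included type satisfies E_i/h_i > R on the types above it.
Rate on top 1: 0.2103. small seeds: 0.84 > 0.2103 → include.
Rate on top 2: 0.4583. large seeds: 0.661 > 0.4583 → include.
Rate on top 3: 0.595. medium seeds: 0.174 < 0.595 → exclude; stop.
Optimal diet: grass seeds, small seeds, large seeds — 3 of 5 types.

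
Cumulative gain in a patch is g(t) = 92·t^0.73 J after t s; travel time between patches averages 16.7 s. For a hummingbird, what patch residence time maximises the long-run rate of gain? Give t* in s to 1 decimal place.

By the marginal value theorem, leave when the instantaneous gain rate g'(t) equals the habitat-wide average g(t)/(T + t).
g'(t) = 0.73·92·t^-0.27. Setting 0.73·92·t^-0.27 = 92·t^0.73/(16.7+t) gives 0.73(16.7+t) = t, so 0.27·t = 0.73×16.7.
t* = 0.73×16.7/0.27 = 45.15 s.

45.2 s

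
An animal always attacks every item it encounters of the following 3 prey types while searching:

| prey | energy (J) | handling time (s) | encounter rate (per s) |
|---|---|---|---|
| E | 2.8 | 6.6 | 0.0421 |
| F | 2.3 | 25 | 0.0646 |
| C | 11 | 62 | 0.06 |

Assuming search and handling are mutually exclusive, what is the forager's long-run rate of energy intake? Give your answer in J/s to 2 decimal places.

R = Σλ_iE_i / (1 + Σλ_ih_i)
Numerator: 0.0421×2.8 + 0.0646×2.3 + 0.06×11 = 0.9265
Denominator: 1 + 0.0421×6.6 + 0.0646×25 + 0.06×62 = 6.613
R = 0.9265/6.613 = 0.1401 J/s

0.14 J/s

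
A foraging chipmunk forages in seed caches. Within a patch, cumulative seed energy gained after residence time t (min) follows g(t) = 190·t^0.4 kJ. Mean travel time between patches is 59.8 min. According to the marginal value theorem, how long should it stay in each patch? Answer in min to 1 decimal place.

Maximise g(t)/(T+t): set derivative to zero → g'(t)(T+t) = g(t).
g'(t) = 0.4·190·t^-0.6. Setting 0.4·190·t^-0.6 = 190·t^0.4/(59.8+t) gives 0.4(59.8+t) = t, so 0.60·t = 0.4×59.8.
t* = 0.4×59.8/0.60 = 39.87 min.

39.9 min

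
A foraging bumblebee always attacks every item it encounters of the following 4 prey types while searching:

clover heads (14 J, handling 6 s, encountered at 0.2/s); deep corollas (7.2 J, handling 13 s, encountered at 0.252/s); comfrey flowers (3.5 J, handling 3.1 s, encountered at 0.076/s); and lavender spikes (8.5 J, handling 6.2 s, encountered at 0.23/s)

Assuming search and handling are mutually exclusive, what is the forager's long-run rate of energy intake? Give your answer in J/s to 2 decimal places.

Energy encountered per unit search time: 0.2×14 + 0.252×7.2 + 0.076×3.5 + 0.23×8.5 = 6.835 J/s.
Handling time per unit search time: 0.2×6 + 0.252×13 + 0.076×3.1 + 0.23×6.2 = 6.138.
Rate = 6.835/(1 + 6.138) = 0.9577 J/s.

0.96 J/s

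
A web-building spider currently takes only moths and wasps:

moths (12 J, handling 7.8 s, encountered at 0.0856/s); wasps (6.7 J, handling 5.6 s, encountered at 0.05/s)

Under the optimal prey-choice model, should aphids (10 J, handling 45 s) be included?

No

Current rate: (0.0856×12 + 0.05×6.7)/(1 + 0.0856×7.8 + 0.05×5.6) = 0.6994 J/s.
aphids: E/h = 10/45 = 0.2222 J/s.
0.2222 < 0.6994, so adding aphids would lower the average — exclude it.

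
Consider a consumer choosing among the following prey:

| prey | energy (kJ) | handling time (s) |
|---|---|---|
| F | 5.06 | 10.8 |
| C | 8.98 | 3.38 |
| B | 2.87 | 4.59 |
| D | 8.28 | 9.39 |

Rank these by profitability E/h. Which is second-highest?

D

In descending order of E/h:
C: 8.98/3.38 = 2.66 kJ/s
D: 8.28/9.39 = 0.882 kJ/s
B: 2.87/4.59 = 0.625 kJ/s
F: 5.06/10.8 = 0.469 kJ/s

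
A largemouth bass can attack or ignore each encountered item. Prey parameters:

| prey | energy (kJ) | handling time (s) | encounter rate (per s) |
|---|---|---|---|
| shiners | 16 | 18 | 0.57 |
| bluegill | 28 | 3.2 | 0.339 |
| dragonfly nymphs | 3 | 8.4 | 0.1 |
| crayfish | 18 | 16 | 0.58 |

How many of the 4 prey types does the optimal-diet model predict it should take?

1

E/h in descending order: bluegill 8.75, crayfish 1.12, shiners 0.889, dragonfly nymphs 0.357 kJ/s. The optimal diet is the largest prefix of this list for which every included type satisfies E_i/h_i > R on the types above it.
Rate on top 1: 4.553. crayfish: 1.12 < 4.553 → exclude; stop.
Optimal diet: bluegill — 1 of 4 types.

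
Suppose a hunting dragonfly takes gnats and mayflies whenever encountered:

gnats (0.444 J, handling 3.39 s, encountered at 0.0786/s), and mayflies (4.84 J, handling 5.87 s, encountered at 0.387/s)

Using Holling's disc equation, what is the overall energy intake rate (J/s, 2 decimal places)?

R = (0.0786×0.444 + 0.387×4.84) / (1 + 0.0786×3.39 + 0.387×5.87) = 1.908/3.538 = 0.5393 J/s.

0.54 J/s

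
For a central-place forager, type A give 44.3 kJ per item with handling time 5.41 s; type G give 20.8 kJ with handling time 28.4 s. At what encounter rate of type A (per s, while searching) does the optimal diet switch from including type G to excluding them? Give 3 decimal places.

0.018 per s

The zero-one rule: include type G iff E₂/h₂ > λE₁/(1+λh₁). Equality gives the switch point.
λE₁h₂ = E₂ + λE₂h₁ ⇒ λ = E₂/(E₁h₂ − E₂h₁) = 20.8/(1258 − 112.5) = 0.01816 per s.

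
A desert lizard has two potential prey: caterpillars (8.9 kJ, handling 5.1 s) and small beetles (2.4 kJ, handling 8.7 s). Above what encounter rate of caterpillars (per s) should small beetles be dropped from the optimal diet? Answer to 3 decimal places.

0.037 per s

The zero-one rule: include small beetles iff E₂/h₂ > λE₁/(1+λh₁). Equality gives the switch point.
λE₁h₂ = E₂ + λE₂h₁ ⇒ λ = E₂/(E₁h₂ − E₂h₁) = 2.4/(77.43 − 12.24) = 0.03682 per s.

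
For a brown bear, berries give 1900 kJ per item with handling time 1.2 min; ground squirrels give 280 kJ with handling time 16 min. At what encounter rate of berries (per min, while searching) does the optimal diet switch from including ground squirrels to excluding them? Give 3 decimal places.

At the threshold, the rate on berries alone equals the profitability of ground squirrels: λ·1900/(1 + λ·1.2) = 280/16 = 17.5.
Rearranging, λ(1900 − 17.5×1.2) = 17.5, so λ = 17.5/1879 = 0.009313 per min.

0.009 per min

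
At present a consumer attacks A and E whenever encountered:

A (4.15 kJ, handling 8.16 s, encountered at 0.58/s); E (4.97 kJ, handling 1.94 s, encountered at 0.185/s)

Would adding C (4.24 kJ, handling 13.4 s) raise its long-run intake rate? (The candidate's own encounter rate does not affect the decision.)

Current rate: (0.58×4.15 + 0.185×4.97)/(1 + 0.58×8.16 + 0.185×1.94) = 0.5461 kJ/s.
C: E/h = 4.24/13.4 = 0.3164 kJ/s.
Since 0.3164 < R, time spent handling C is better spent searching.

No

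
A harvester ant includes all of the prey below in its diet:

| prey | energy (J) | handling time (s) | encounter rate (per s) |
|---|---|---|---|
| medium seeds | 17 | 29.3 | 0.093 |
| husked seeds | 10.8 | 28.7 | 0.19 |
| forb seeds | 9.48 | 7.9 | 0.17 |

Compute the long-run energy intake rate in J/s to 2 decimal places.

R = (0.093×17 + 0.19×10.8 + 0.17×9.48) / (1 + 0.093×29.3 + 0.19×28.7 + 0.17×7.9) = 5.245/10.52 = 0.4985 J/s.

0.50 J/s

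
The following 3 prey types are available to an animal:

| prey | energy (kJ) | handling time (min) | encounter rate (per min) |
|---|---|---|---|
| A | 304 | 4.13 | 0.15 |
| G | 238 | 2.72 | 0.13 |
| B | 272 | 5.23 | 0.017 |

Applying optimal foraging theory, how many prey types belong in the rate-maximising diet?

3

Rank by E/h (kJ/min): G 87.5, A 73.6, B 52. Include each in turn until the next type's E/h falls below the running intake rate.
Rate on top 1: 22.86. A: 73.6 > 22.86 → include.
Rate on top 2: 38.79. B: 52 > 38.79 → include.
Optimal diet: G, A, B — 3 of 3 types.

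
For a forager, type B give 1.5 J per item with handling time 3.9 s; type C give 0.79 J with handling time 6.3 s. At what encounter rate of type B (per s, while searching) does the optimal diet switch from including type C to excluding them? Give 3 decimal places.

At the threshold, the rate on type B alone equals the profitability of type C: λ·1.5/(1 + λ·3.9) = 0.79/6.3 = 0.1254.
Rearranging, λ(1.5 − 0.1254×3.9) = 0.1254, so λ = 0.1254/1.011 = 0.124 per s.

0.124 per s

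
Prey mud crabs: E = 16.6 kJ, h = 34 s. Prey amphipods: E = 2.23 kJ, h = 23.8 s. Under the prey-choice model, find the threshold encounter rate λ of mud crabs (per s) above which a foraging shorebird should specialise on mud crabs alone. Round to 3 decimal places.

Drop amphipods once their profitability E₂/h₂ falls below the rate achievable on mud crabs alone: E₂/h₂ = λE₁/(1 + λh₁).
Solve for λ: λE₁h₂ = E₂(1 + λh₁) → λ(E₁h₂ − E₂h₁) = E₂ → λ = E₂/(E₁h₂ − E₂h₁).
λ = 2.23/(16.6×23.8 − 2.23×34) = 2.23/319.3 = 0.006985 per s.

0.007 per s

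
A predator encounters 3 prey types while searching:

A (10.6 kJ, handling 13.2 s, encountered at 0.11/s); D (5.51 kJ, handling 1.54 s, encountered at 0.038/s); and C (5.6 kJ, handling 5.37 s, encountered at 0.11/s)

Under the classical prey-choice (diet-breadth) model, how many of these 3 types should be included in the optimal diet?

E/h in descending order: D 3.58, C 1.04, A 0.803 kJ/s. The optimal diet is the largest prefix of this list for which every included type satisfies E_i/h_i > R on the types above it.
Rate on top 1: 0.1978. C: 1.04 > 0.1978 → include.
Rate on top 2: 0.5005. A: 0.803 > 0.5005 → include.
Optimal diet: D, C, A — 3 of 3 types.

3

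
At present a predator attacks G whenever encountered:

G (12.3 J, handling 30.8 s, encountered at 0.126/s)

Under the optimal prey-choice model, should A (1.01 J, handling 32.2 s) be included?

No

Intake rate on the current diet: R = (0.126×12.3) / (1 + 0.126×30.8) = 1.55/4.881 = 0.3175 J/s.
A: E/h = 1.01/32.2 = 0.03137 J/s.
0.03137 < 0.3175, so adding A would lower the average — exclude it.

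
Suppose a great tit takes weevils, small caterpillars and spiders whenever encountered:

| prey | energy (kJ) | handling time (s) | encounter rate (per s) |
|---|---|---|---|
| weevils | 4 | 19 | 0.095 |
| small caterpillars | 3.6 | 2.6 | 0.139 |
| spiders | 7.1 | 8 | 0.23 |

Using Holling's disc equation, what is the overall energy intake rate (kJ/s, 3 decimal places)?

0.502 kJ/s

R = (0.095×4 + 0.139×3.6 + 0.23×7.1) / (1 + 0.095×19 + 0.139×2.6 + 0.23×8) = 2.513/5.006 = 0.502 kJ/s.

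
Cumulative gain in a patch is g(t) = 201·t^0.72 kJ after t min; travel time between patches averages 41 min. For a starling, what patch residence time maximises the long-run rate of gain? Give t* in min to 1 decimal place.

Optimal t* satisfies g'(t*) = g(t*)/(T + t*).
g'(t) = 0.72·201·t^-0.28. Setting 0.72·201·t^-0.28 = 201·t^0.72/(41+t) gives 0.72(41+t) = t, so 0.28·t = 0.72×41.
t* = 0.72×41/0.28 = 105.4 min.

105.4 min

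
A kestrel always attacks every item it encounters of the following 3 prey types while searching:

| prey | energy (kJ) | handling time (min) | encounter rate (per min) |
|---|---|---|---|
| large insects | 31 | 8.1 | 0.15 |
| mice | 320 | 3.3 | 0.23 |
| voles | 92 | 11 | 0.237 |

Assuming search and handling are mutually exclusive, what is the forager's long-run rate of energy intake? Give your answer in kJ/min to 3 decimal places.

R = (0.15×31 + 0.23×320 + 0.237×92) / (1 + 0.15×8.1 + 0.23×3.3 + 0.237×11) = 100.1/5.581 = 17.93 kJ/min.

17.928 kJ/min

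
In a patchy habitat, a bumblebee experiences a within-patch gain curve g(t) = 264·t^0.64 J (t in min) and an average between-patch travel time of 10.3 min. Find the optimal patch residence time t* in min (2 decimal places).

Maximise g(t)/(T+t): set derivative to zero → g'(t)(T+t) = g(t).
g'(t) = 0.64·264·t^-0.36. Setting 0.64·264·t^-0.36 = 264·t^0.64/(10.3+t) gives 0.64(10.3+t) = t, so 0.36·t = 0.64×10.3.
t* = 0.64×10.3/0.36 = 18.31 min.

18.31 min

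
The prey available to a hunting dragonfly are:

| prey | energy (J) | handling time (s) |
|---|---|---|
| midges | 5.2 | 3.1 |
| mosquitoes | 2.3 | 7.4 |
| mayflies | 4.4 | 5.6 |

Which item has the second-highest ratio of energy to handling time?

mayflies

Profitability E/h (J/s): midges = 5.2/3.1 = 1.68, mosquitoes = 2.3/7.4 = 0.311, mayflies = 4.4/5.6 = 0.786.
Ranked: midges > mayflies > mosquitoes.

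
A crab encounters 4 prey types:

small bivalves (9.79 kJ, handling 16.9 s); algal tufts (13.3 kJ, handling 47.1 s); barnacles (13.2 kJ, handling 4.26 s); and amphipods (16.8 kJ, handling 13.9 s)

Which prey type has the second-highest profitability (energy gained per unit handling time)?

Profitability E/h (kJ/s): small bivalves = 9.79/16.9 = 0.579, algal tufts = 13.3/47.1 = 0.282, barnacles = 13.2/4.26 = 3.1, amphipods = 16.8/13.9 = 1.21.
Ranked: barnacles > amphipods > small bivalves > algal tufts.

amphipods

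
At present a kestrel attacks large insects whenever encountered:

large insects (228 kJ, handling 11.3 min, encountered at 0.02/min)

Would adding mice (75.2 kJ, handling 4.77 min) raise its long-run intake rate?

Intake rate on the current diet: R = (0.02×228) / (1 + 0.02×11.3) = 4.56/1.226 = 3.719 kJ/min.
Profitability of mice: 75.2/4.77 = 15.77 kJ/min.
Since 15.77 > R, including mice increases the long-run rate.

Yes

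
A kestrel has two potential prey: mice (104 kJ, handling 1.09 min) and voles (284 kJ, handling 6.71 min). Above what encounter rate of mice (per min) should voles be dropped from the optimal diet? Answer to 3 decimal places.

0.731 per min

At the threshold, the rate on mice alone equals the profitability of voles: λ·104/(1 + λ·1.09) = 284/6.71 = 42.32.
Rearranging, λ(104 − 42.32×1.09) = 42.32, so λ = 42.32/57.87 = 0.7314 per min.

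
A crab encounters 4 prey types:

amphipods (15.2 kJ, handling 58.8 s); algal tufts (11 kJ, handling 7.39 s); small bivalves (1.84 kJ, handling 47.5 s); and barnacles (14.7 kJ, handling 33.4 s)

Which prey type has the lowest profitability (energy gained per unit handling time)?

small bivalves

In descending order of E/h:
algal tufts: 11/7.39 = 1.49 kJ/s
barnacles: 14.7/33.4 = 0.44 kJ/s
amphipods: 15.2/58.8 = 0.259 kJ/s
small bivalves: 1.84/47.5 = 0.0387 kJ/s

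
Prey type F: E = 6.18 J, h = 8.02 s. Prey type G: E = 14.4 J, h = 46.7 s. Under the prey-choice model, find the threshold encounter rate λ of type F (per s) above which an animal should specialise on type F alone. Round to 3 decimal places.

The zero-one rule: include type G iff E₂/h₂ > λE₁/(1+λh₁). Equality gives the switch point.
λE₁h₂ = E₂ + λE₂h₁ ⇒ λ = E₂/(E₁h₂ − E₂h₁) = 14.4/(288.6 − 115.5) = 0.08318 per s.

0.083 per s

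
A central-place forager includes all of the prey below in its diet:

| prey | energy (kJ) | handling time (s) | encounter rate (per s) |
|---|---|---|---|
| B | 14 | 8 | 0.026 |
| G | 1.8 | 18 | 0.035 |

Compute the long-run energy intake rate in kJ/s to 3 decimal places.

0.232 kJ/s

Energy encountered per unit search time: 0.026×14 + 0.035×1.8 = 0.427 kJ/s.
Handling time per unit search time: 0.026×8 + 0.035×18 = 0.838.
Rate = 0.427/(1 + 0.838) = 0.2323 kJ/s.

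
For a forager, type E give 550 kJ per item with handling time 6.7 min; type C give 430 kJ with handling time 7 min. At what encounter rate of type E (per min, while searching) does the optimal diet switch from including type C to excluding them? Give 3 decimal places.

0.444 per min

Drop type C once their profitability E₂/h₂ falls below the rate achievable on type E alone: E₂/h₂ = λE₁/(1 + λh₁).
Solve for λ: λE₁h₂ = E₂(1 + λh₁) → λ(E₁h₂ − E₂h₁) = E₂ → λ = E₂/(E₁h₂ − E₂h₁).
λ = 430/(550×7 − 430×6.7) = 430/969 = 0.4438 per min.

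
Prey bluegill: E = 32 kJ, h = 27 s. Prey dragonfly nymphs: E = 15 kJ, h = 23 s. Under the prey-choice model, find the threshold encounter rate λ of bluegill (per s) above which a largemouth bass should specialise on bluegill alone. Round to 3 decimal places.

At the threshold, the rate on bluegill alone equals the profitability of dragonfly nymphs: λ·32/(1 + λ·27) = 15/23 = 0.6522.
Rearranging, λ(32 − 0.6522×27) = 0.6522, so λ = 0.6522/14.39 = 0.04532 per s.

0.045 per s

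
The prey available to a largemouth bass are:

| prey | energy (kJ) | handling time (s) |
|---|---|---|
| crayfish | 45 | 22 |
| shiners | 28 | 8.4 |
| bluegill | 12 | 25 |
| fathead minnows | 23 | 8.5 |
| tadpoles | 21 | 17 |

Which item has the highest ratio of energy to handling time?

shiners

Profitability E/h (kJ/s): crayfish = 45/22 = 2.05, shiners = 28/8.4 = 3.33, bluegill = 12/25 = 0.48, fathead minnows = 23/8.5 = 2.71, tadpoles = 21/17 = 1.24.
Ranked: shiners > fathead minnows > crayfish > tadpoles > bluegill.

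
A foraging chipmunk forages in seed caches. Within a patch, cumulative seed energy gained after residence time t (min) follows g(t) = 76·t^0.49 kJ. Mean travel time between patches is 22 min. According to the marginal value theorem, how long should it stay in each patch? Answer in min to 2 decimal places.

21.14 min

By the marginal value theorem, leave when the instantaneous gain rate g'(t) equals the habitat-wide average g(t)/(T + t).
g'(t) = 0.49·76·t^-0.51. Setting 0.49·76·t^-0.51 = 76·t^0.49/(22+t) gives 0.49(22+t) = t, so 0.51·t = 0.49×22.
t* = 0.49×22/0.51 = 21.14 min.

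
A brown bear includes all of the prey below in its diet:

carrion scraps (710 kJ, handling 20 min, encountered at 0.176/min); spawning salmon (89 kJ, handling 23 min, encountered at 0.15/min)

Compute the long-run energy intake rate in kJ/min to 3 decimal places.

Energy encountered per unit search time: 0.176×710 + 0.15×89 = 138.3 kJ/min.
Handling time per unit search time: 0.176×20 + 0.15×23 = 6.97.
Rate = 138.3/(1 + 6.97) = 17.35 kJ/min.

17.354 kJ/min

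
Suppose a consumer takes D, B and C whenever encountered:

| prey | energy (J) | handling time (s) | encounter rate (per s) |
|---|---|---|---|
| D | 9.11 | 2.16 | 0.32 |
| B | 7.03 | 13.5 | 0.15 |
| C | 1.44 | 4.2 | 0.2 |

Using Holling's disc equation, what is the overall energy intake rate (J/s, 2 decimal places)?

0.93 J/s

R = (0.32×9.11 + 0.15×7.03 + 0.2×1.44) / (1 + 0.32×2.16 + 0.15×13.5 + 0.2×4.2) = 4.258/4.556 = 0.9345 J/s.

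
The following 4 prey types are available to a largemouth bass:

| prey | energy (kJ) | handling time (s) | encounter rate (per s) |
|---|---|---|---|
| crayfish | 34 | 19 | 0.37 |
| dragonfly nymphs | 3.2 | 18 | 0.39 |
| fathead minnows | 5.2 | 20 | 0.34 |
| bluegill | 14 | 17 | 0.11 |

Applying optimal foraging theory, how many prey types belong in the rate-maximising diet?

E/h in descending order: crayfish 1.79, bluegill 0.824, fathead minnows 0.26, dragonfly nymphs 0.178 kJ/s. The optimal diet is the largest prefix of this list for which every included type satisfies E_i/h_i > R on the types above it.
Rate on top 1: 1.567. bluegill: 0.824 < 1.567 → exclude; stop.
Optimal diet: crayfish — 1 of 4 types.

1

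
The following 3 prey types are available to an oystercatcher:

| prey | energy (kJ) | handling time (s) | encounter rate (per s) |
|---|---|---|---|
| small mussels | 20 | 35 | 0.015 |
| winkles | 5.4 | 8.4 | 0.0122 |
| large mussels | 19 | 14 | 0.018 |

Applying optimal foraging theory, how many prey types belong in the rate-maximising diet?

Rank by E/h (kJ/s): large mussels 1.36, winkles 0.643, small mussels 0.571. Include each in turn until the next type's E/h falls below the running intake rate.
Rate on top 1: 0.2732. winkles: 0.643 > 0.2732 → include.
Rate on top 2: 0.3011. small mussels: 0.571 > 0.3011 → include.
Optimal diet: large mussels, winkles, small mussels — 3 of 3 types.

3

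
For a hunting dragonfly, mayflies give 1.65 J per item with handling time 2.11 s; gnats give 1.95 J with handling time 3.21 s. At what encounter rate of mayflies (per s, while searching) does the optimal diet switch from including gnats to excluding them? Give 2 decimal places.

Drop gnats once their profitability E₂/h₂ falls below the rate achievable on mayflies alone: E₂/h₂ = λE₁/(1 + λh₁).
Solve for λ: λE₁h₂ = E₂(1 + λh₁) → λ(E₁h₂ − E₂h₁) = E₂ → λ = E₂/(E₁h₂ − E₂h₁).
λ = 1.95/(1.65×3.21 − 1.95×2.11) = 1.95/1.182 = 1.65 per s.

1.65 per s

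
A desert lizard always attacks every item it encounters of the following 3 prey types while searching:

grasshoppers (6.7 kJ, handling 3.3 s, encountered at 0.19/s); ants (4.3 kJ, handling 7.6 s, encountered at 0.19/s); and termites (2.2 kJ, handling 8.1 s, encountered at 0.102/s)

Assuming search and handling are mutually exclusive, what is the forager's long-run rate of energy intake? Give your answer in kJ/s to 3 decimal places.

R = (0.19×6.7 + 0.19×4.3 + 0.102×2.2) / (1 + 0.19×3.3 + 0.19×7.6 + 0.102×8.1) = 2.314/3.897 = 0.5939 kJ/s.

0.594 kJ/s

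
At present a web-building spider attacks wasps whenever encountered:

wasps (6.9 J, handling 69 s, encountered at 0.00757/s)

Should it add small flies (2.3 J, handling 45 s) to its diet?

Yes

Intake rate on the current diet: R = (0.00757×6.9) / (1 + 0.00757×69) = 0.05223/1.522 = 0.03431 J/s.
Profitability of small flies: 2.3/45 = 0.05111 J/s.
Since 0.05111 > R, including small flies increases the long-run rate.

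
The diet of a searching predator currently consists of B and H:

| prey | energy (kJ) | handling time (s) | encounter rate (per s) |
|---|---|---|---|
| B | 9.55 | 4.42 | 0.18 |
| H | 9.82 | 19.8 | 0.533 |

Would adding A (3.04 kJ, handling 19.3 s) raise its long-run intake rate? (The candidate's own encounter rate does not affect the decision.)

No

Intake rate on the current diet: R = (0.18×9.55 + 0.533×9.82) / (1 + 0.18×4.42 + 0.533×19.8) = 6.953/12.35 = 0.563 kJ/s.
Profitability of A: 3.04/19.3 = 0.1575 kJ/s.
0.1575 < 0.563, so adding A would lower the average — exclude it.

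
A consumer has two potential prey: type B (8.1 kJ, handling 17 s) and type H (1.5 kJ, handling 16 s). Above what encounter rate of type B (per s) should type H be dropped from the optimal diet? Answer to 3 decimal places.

0.014 per s

Drop type H once their profitability E₂/h₂ falls below the rate achievable on type B alone: E₂/h₂ = λE₁/(1 + λh₁).
Solve for λ: λE₁h₂ = E₂(1 + λh₁) → λ(E₁h₂ − E₂h₁) = E₂ → λ = E₂/(E₁h₂ − E₂h₁).
λ = 1.5/(8.1×16 − 1.5×17) = 1.5/104.1 = 0.01441 per s.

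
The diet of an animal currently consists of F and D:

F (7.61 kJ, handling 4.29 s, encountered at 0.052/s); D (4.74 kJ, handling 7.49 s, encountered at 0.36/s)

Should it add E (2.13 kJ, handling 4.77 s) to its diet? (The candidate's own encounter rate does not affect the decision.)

No

Current rate: (0.052×7.61 + 0.36×4.74)/(1 + 0.052×4.29 + 0.36×7.49) = 0.5363 kJ/s.
E: E/h = 2.13/4.77 = 0.4465 kJ/s.
Since 0.4465 < R, time spent handling E is better spent searching.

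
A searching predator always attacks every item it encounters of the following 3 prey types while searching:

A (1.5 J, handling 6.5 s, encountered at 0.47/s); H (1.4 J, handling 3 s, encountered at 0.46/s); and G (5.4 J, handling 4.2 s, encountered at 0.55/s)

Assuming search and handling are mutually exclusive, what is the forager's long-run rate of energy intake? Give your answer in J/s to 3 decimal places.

0.558 J/s

R = (0.47×1.5 + 0.46×1.4 + 0.55×5.4) / (1 + 0.47×6.5 + 0.46×3 + 0.55×4.2) = 4.319/7.745 = 0.5577 J/s.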